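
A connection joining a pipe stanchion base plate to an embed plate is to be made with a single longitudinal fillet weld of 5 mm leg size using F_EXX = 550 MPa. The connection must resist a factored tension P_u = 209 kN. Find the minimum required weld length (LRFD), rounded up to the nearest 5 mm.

Throat t_e = 0.707 × 5 = 3.535 mm.
φr_n = 0.75 × 0.6 × 550 × 3.535 × 10⁻³ = 0.8749 kN/mm.
L_req = P_u / φr_n = 209 / 0.8749 = 238.9 mm total.
Round up → use L = 240 mm.

L = 240 mm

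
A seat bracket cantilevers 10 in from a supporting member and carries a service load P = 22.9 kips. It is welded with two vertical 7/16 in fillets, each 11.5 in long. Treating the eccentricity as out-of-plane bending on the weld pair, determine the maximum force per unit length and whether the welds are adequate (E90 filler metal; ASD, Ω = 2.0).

f_max ≈ 5.29 kip/in; adequate

E90XX → F_EXX = 90 ksi.
L_w = 2 × 11.5 = 23 in; section modulus (unit throat) S = 2 × L²/6 = 44.08 in².
Direct shear f_v = P/L_w = 22.9/23 = 0.9957 kip/in.
Moment M = P × e = 22.9 × 10 = 229 kip·in; bending f_b = M/S = 5.195 kip/in.
f_max = √(f_v² + f_b²) = √(0.9957² + 5.195²) = 5.289 kip/in.
r_n/Ω = (1/2.0) × 0.6 × 90 × (0.707 × 0.4375) = 8.351 kip/in → adequate.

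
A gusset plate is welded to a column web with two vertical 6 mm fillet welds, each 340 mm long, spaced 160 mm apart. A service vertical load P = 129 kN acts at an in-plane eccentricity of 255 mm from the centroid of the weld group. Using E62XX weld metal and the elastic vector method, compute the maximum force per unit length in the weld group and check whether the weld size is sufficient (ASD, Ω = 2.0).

f_max ≈ 670 N/mm; adequate

E62XX → F_EXX = 620 MPa.
Total weld length L_w = 680 mm. Treat welds as unit-width lines.
Polar moment about centroid: J = 2[d³/12 + d(b/2)²] = 2[340³/12 + 340×80²] = 10900000 mm³.
Direct shear f_v = P/L_w = 129×10³ / 680 = 189.7 N/mm (vertical).
Torsion M = P·e = 129×10³ × 255 = 32895000 N·mm.
Critical point at (x, y) = (80, 170) from centroid. f_tx = M·y/J = 512.9 N/mm; f_ty = M·x/J = 241.4 N/mm.
Resultant f_max = √[f_tx² + (f_v + f_ty)²] = √[512.9² + (189.7 + 241.4)²] = 670 N/mm.
Capacity per unit length: r_n/Ω = (1/2.0) × 0.6 × 620 × (0.707 × 6) = 789 N/mm.
670 ≤ 789 → adequate.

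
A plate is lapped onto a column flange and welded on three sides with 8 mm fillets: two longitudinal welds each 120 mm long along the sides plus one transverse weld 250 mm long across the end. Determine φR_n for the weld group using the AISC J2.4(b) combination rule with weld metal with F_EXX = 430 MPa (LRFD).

t_e = 0.707 × 8 = 5.656 mm.
R_nwl = 0.6 × 430 × 5.656 × 240 × 10⁻³ = 350.2 kN (longitudinal, 2 welds).
R_nwt = 0.6 × 430 × 5.656 × 250 × 10⁻³ = 364.8 kN (transverse, base value).
(i) R_nwl + R_nwt = 715 kN; (ii) 0.85 R_nwl + 1.5 R_nwt = 844.9 kN.
R_n = max = 844.9 kN [governs: (ii)]; φR_n = 633.7 kN.

φR_n ≈ 634 kN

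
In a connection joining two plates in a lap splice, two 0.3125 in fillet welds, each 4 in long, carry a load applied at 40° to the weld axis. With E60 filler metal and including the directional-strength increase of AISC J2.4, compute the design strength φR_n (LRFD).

E60XX → F_EXX = 60 ksi.
t_e = 0.707 × 0.3125 = 0.2209 in; A_we = 0.2209 × 8 = 1.767 in².
Directional factor: 1.0 + 0.5 sin^1.5(40°) = 1.258.
F_nw = 0.6 × 60 × 1.258 = 45.28 ksi.
φR_n = 0.75 × 45.28 × 1.767 = 60.02 kips.

φR_n ≈ 60 kips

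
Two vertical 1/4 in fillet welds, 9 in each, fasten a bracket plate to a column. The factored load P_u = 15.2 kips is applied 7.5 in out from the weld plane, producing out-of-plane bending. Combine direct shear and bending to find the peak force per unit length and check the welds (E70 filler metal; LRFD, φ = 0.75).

E70XX → F_EXX = 70 ksi.
L_w = 2 × 9 = 18 in; section modulus (unit throat) S = 2 × L²/6 = 27 in².
Direct shear f_v = P/L_w = 15.2/18 = 0.8444 kip/in.
Moment M = P × e = 15.2 × 7.5 = 114 kip·in; bending f_b = M/S = 4.222 kip/in.
f_max = √(f_v² + f_b²) = √(0.8444² + 4.222²) = 4.306 kip/in.
φr_n = 0.75 × 0.6 × 70 × (0.707 × 0.25) = 5.568 kip/in → adequate.

f_max ≈ 4.31 kip/in; adequate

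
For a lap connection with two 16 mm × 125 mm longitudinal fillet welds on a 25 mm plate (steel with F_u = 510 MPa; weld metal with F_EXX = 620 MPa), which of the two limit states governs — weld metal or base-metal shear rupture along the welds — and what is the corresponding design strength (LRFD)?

φR_n ≈ 789 kN (weld metal governs)

t_e = 0.707 × 16 = 11.31 mm; L = 250 mm.
Weld metal: φR_n = 0.75 × 0.6 × 620 × 11.31 × 250 × 10⁻³ = 789 kN.
Base metal (shear rupture): φR_n = 0.75 × 0.6 × 510 × 25 × 250 × 10⁻³ = 1434 kN.
Governing: weld metal.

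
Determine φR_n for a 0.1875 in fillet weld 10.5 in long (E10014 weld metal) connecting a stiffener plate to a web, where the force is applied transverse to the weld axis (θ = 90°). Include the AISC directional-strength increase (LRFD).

φR_n ≈ 94 kip

E100XX → F_EXX = 100 ksi.
t_e = 0.707 × 0.1875 = 0.1326 in; A_we = 0.1326 × 10.5 = 1.392 in².
Directional factor: 1.0 + 0.5 sin^1.5(90°) = 1.5.
F_nw = 0.6 × 100 × 1.5 = 90 ksi.
φR_n = 0.75 × 90 × 1.392 = 93.95 kip.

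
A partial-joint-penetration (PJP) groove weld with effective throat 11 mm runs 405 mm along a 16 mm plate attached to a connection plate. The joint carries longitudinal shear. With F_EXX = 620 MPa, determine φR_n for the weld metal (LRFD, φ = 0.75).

φR_n ≈ 1240 kN

Effective throat (given) t_e = 11 mm.
A_we = 11 × 405 = 4455 mm².
F_nw = 0.6 F_EXX = 372 MPa.
φR_n = 0.75 × 372 × 4455 × 10⁻³ = 1243 kN.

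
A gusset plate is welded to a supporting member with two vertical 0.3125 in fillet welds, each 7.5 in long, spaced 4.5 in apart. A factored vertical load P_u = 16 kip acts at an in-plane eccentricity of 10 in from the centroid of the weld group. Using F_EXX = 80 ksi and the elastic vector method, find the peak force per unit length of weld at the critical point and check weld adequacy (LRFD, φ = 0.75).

f_max ≈ 5.41 kip/in; adequate

Total weld length L_w = 15 in. Treat welds as unit-width lines.
Polar moment about centroid: J = 2[d³/12 + d(b/2)²] = 2[7.5³/12 + 7.5×2.25²] = 146.2 in³.
Direct shear f_v = P/L_w = 16 / 15 = 1.067 kip/in (vertical).
Torsion M = P·e = 16 × 10 = 160 kip·in.
Critical point at (x, y) = (2.25, 3.75) from centroid. f_tx = M·y/J = 4.103 kip/in; f_ty = M·x/J = 2.462 kip/in.
Resultant f_max = √[f_tx² + (f_v + f_ty)²] = √[4.103² + (1.067 + 2.462)²] = 5.411 kip/in.
Capacity per unit length: φr_n = 0.75 × 0.6 × 80 × (0.707 × 0.3125) = 7.954 kip/in.
5.411 ≤ 7.954 → adequate.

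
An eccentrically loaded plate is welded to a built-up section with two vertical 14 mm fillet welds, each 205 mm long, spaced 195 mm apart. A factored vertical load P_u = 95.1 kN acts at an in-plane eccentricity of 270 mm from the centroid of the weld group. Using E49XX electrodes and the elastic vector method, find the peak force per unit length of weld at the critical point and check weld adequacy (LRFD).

E49XX → F_EXX = 490 MPa.
Total weld length L_w = 410 mm. Treat welds as unit-width lines.
Polar moment about centroid: J = 2[d³/12 + d(b/2)²] = 2[205³/12 + 205×97.5²] = 5333000 mm³.
Direct shear f_v = P/L_w = 95.1×10³ / 410 = 232 N/mm (vertical).
Torsion M = P·e = 95.1×10³ × 270 = 25677000 N·mm.
Critical point at (x, y) = (97.5, 102.5) from centroid. f_tx = M·y/J = 493.5 N/mm; f_ty = M·x/J = 469.4 N/mm.
Resultant f_max = √[f_tx² + (f_v + f_ty)²] = √[493.5² + (232 + 469.4)²] = 857.6 N/mm.
Capacity per unit length: φr_n = 0.75 × 0.6 × 490 × (0.707 × 14) = 2183 N/mm.
857.6 ≤ 2183 → adequate.

f_max ≈ 858 N/mm; adequate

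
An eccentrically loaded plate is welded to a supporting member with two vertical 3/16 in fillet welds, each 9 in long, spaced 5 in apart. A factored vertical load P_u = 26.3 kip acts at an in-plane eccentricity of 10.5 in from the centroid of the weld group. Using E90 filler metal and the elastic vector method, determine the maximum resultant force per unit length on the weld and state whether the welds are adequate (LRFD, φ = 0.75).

E90XX → F_EXX = 90 ksi.
Total weld length L_w = 18 in. Treat welds as unit-width lines.
Polar moment about centroid: J = 2[d³/12 + d(b/2)²] = 2[9³/12 + 9×2.5²] = 234 in³.
Direct shear f_v = P/L_w = 26.3 / 18 = 1.461 kip/in (vertical).
Torsion M = P·e = 26.3 × 10.5 = 276.15 kip·in.
Critical point at (x, y) = (2.5, 4.5) from centroid. f_tx = M·y/J = 5.311 kip/in; f_ty = M·x/J = 2.95 kip/in.
Resultant f_max = √[f_tx² + (f_v + f_ty)²] = √[5.311² + (1.461 + 2.95)²] = 6.904 kip/in.
Capacity per unit length: φr_n = 0.75 × 0.6 × 90 × (0.707 × 0.1875) = 5.369 kip/in.
6.904 > 5.369 → NOT adequate.

f_max ≈ 6.9 kip/in; NOT adequate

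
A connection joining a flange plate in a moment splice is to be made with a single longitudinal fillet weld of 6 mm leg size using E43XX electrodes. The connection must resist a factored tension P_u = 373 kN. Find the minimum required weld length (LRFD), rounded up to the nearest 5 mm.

L = 455 mm

E43XX → F_EXX = 430 MPa.
Throat t_e = 0.707 × 6 = 4.242 mm.
φr_n = 0.75 × 0.6 × 430 × 4.242 × 10⁻³ = 0.8208 kN/mm.
L_req = P_u / φr_n = 373 / 0.8208 = 454.4 mm total.
Round up → use L = 455 mm.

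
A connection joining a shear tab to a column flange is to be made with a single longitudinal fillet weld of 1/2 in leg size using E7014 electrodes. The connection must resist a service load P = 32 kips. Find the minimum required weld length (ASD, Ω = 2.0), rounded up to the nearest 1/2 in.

L = 4.5 in

E70XX → F_EXX = 70 ksi.
Throat t_e = 0.707 × 0.5 = 0.3535 in.
r_n/Ω = (0.6 × 70 × 0.3535) / 2.0 = 7.423 kip/in.
L_req = P / (r_n/Ω) = 32 / 7.423 = 4.311 in total.
Round up → use L = 4.5 in.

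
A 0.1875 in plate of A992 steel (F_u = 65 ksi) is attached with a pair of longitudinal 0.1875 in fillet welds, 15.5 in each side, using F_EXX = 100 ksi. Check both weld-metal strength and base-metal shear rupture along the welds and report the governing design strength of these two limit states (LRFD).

φR_n ≈ 170 kip (base-metal shear rupture governs)

t_e = 0.707 × 0.1875 = 0.1326 in; L = 31 in.
Weld metal: φR_n = 0.75 × 0.6 × 100 × 0.1326 × 31 = 184.9 kip.
Base metal (shear rupture): φR_n = 0.75 × 0.6 × 65 × 0.1875 × 31 = 170 kip.
Governing: base-metal shear rupture.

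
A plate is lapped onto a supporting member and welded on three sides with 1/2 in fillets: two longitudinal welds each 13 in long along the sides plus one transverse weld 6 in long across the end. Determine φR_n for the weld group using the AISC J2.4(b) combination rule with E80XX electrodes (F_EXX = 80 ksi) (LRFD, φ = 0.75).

t_e = 0.707 × 0.5 = 0.3535 in.
R_nwl = 0.6 × 80 × 0.3535 × 26 = 441.2 kip (longitudinal, 2 welds).
R_nwt = 0.6 × 80 × 0.3535 × 6 = 101.8 kip (transverse, base value).
(i) R_nwl + R_nwt = 543 kip; (ii) 0.85 R_nwl + 1.5 R_nwt = 527.7 kip.
R_n = max = 543 kip [governs: (i)]; φR_n = 407.2 kip.

φR_n ≈ 407 kip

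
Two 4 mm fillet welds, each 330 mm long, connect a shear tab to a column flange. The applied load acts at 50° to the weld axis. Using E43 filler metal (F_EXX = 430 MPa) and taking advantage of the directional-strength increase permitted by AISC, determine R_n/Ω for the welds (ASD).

R_n/Ω ≈ 321 kN

t_e = 0.707 × 4 = 2.828 mm; A_we = 2.828 × 660 = 1866 mm².
Directional factor: 1.0 + 0.5 sin^1.5(50°) = 1.335.
F_nw = 0.6 × 430 × 1.335 = 344.5 MPa.
R_n/Ω = (344.5 × 1866) / 2.0 × 10⁻³ = 321.5 kN.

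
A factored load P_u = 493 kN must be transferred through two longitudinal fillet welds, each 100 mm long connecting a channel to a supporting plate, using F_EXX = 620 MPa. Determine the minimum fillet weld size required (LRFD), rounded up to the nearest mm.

w = 13 mm

Total weld length L = 200 mm.
Required throat t_e = P_u / (φ × 0.6 F_EXX × L) = 493 / (0.75 × 0.6 × 620 × 200 × 10⁻³) = 8.835 mm.
Required leg w = t_e / 0.707 = 12.5 mm → use 13 mm.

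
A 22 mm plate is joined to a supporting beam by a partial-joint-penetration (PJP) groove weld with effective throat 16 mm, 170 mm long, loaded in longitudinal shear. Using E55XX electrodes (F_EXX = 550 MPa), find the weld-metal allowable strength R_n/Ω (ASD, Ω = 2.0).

R_n/Ω ≈ 449 kN

Effective throat (given) t_e = 16 mm.
A_we = 16 × 170 = 2720 mm².
F_nw = 0.6 F_EXX = 330 MPa.
R_n/Ω = (330 × 2720) / 2.0 × 10⁻³ = 448.8 kN.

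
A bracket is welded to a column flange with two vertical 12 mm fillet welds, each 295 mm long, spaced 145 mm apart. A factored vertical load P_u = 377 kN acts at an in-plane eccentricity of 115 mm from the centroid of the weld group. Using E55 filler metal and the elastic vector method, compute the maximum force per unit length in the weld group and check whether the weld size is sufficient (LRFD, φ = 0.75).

f_max ≈ 1370 N/mm; adequate

E55XX → F_EXX = 550 MPa.
Total weld length L_w = 590 mm. Treat welds as unit-width lines.
Polar moment about centroid: J = 2[d³/12 + d(b/2)²] = 2[295³/12 + 295×72.5²] = 7380000 mm³.
Direct shear f_v = P/L_w = 377×10³ / 590 = 639 N/mm (vertical).
Torsion M = P·e = 377×10³ × 115 = 43355000 N·mm.
Critical point at (x, y) = (72.5, 147.5) from centroid. f_tx = M·y/J = 866.5 N/mm; f_ty = M·x/J = 425.9 N/mm.
Resultant f_max = √[f_tx² + (f_v + f_ty)²] = √[866.5² + (639 + 425.9)²] = 1373 N/mm.
Capacity per unit length: φr_n = 0.75 × 0.6 × 550 × (0.707 × 12) = 2100 N/mm.
1373 ≤ 2100 → adequate.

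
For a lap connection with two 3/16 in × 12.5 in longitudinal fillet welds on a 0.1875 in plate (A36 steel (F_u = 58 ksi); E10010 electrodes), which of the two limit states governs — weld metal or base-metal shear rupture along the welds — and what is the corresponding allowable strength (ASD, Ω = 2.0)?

R_n/Ω ≈ 81.6 kips (base-metal shear rupture governs)

E100XX → F_EXX = 100 ksi.
t_e = 0.707 × 0.1875 = 0.1326 in; L = 25 in.
Weld metal: R_n/Ω = (1/2.0) × 0.6 × 100 × 0.1326 × 25 = 99.42 kips.
Base metal (shear rupture): R_n/Ω = (1/2.0) × 0.6 × 58 × 0.1875 × 25 = 81.56 kips.
Governing: base-metal shear rupture.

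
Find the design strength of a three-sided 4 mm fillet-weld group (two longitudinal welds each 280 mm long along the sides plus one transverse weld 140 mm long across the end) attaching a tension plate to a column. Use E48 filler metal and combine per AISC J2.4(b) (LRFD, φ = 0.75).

φR_n ≈ 428 kN

E48XX → F_EXX = 480 MPa.
t_e = 0.707 × 4 = 2.828 mm.
R_nwl = 0.6 × 480 × 2.828 × 560 × 10⁻³ = 456.1 kN (longitudinal, 2 welds).
R_nwt = 0.6 × 480 × 2.828 × 140 × 10⁻³ = 114 kN (transverse, base value).
(i) R_nwl + R_nwt = 570.1 kN; (ii) 0.85 R_nwl + 1.5 R_nwt = 558.7 kN.
R_n = max = 570.1 kN [governs: (i)]; φR_n = 427.6 kN.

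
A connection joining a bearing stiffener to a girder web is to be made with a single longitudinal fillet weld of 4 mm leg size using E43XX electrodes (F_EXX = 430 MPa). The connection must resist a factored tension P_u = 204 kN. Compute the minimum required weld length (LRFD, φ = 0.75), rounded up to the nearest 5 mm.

L = 375 mm

Throat t_e = 0.707 × 4 = 2.828 mm.
φr_n = 0.75 × 0.6 × 430 × 2.828 × 10⁻³ = 0.5472 kN/mm.
L_req = P_u / φr_n = 204 / 0.5472 = 372.8 mm total.
Round up → use L = 375 mm.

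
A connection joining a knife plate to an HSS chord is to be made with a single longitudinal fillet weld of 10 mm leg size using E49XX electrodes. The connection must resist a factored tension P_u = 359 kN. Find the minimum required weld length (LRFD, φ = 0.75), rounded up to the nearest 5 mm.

E49XX → F_EXX = 490 MPa.
Throat t_e = 0.707 × 10 = 7.07 mm.
φr_n = 0.75 × 0.6 × 490 × 7.07 × 10⁻³ = 1.559 kN/mm.
L_req = P_u / φr_n = 359 / 1.559 = 230.3 mm total.
Round up → use L = 235 mm.

L = 235 mm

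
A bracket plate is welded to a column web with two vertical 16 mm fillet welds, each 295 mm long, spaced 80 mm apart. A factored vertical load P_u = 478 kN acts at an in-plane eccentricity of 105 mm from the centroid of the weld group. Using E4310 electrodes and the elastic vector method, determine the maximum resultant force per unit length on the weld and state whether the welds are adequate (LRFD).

f_max ≈ 1850 N/mm; adequate

E43XX → F_EXX = 430 MPa.
Total weld length L_w = 590 mm. Treat welds as unit-width lines.
Polar moment about centroid: J = 2[d³/12 + d(b/2)²] = 2[295³/12 + 295×40²] = 5223000 mm³.
Direct shear f_v = P/L_w = 478×10³ / 590 = 810.2 N/mm (vertical).
Torsion M = P·e = 478×10³ × 105 = 50190000 N·mm.
Critical point at (x, y) = (40, 147.5) from centroid. f_tx = M·y/J = 1417 N/mm; f_ty = M·x/J = 384.4 N/mm.
Resultant f_max = √[f_tx² + (f_v + f_ty)²] = √[1417² + (810.2 + 384.4)²] = 1854 N/mm.
Capacity per unit length: φr_n = 0.75 × 0.6 × 430 × (0.707 × 16) = 2189 N/mm.
1854 ≤ 2189 → adequate.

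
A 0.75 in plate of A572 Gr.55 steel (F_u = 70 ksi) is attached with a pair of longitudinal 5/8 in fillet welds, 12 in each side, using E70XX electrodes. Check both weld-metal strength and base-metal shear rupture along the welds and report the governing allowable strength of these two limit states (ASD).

R_n/Ω ≈ 223 kips (weld metal governs)

E70XX → F_EXX = 70 ksi.
t_e = 0.707 × 0.625 = 0.4419 in; L = 24 in.
Weld metal: R_n/Ω = (1/2.0) × 0.6 × 70 × 0.4419 × 24 = 222.7 kips.
Base metal (shear rupture): R_n/Ω = (1/2.0) × 0.6 × 70 × 0.75 × 24 = 378 kips.
Governing: weld metal.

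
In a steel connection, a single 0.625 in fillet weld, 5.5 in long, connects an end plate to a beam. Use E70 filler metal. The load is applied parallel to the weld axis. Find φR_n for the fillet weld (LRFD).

φR_n ≈ 76.6 kips

E70XX → F_EXX = 70 ksi.
Effective throat t_e = 0.707 × 0.625 = 0.4419 in.
Total length L = 5.5 in; A_we = 0.4419 × 5.5 = 2.43 in².
F_nw = 0.6 F_EXX = 0.6 × 70 = 42 ksi.
φR_n = 0.75 × 42 × 2.43 = 76.55 kips.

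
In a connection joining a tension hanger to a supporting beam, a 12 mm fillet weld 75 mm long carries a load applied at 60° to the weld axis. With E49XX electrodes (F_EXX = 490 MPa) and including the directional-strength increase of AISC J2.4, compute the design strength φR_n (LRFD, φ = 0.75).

t_e = 0.707 × 12 = 8.484 mm; A_we = 8.484 × 75 = 636.3 mm².
Directional factor: 1.0 + 0.5 sin^1.5(60°) = 1.403.
F_nw = 0.6 × 490 × 1.403 = 412.5 MPa.
φR_n = 0.75 × 412.5 × 636.3 × 10⁻³ = 196.8 kN.

φR_n ≈ 197 kN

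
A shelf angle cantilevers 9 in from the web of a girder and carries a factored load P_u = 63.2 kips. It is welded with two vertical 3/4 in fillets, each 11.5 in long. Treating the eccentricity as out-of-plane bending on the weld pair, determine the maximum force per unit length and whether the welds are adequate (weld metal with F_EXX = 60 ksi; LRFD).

f_max ≈ 13.2 kip/in; adequate

L_w = 2 × 11.5 = 23 in; section modulus (unit throat) S = 2 × L²/6 = 44.08 in².
Direct shear f_v = P/L_w = 63.2/23 = 2.748 kip/in.
Moment M = P × e = 63.2 × 9 = 568.8 kip·in; bending f_b = M/S = 12.9 kip/in.
f_max = √(f_v² + f_b²) = √(2.748² + 12.9²) = 13.19 kip/in.
φr_n = 0.75 × 0.6 × 60 × (0.707 × 0.75) = 14.32 kip/in → adequate.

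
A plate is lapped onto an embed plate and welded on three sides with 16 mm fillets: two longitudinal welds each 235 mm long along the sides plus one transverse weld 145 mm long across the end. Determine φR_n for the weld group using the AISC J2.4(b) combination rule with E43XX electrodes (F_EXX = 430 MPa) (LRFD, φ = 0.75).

φR_n ≈ 1350 kN

t_e = 0.707 × 16 = 11.31 mm.
R_nwl = 0.6 × 430 × 11.31 × 470 × 10⁻³ = 1372 kN (longitudinal, 2 welds).
R_nwt = 0.6 × 430 × 11.31 × 145 × 10⁻³ = 423.2 kN (transverse, base value).
(i) R_nwl + R_nwt = 1795 kN; (ii) 0.85 R_nwl + 1.5 R_nwt = 1801 kN.
R_n = max = 1801 kN [governs: (ii)]; φR_n = 1351 kN.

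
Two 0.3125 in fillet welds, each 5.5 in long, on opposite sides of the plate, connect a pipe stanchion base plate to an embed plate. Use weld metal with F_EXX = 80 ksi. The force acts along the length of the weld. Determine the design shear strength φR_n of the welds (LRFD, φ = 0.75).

Effective throat t_e = 0.707 × 0.3125 = 0.2209 in.
Total length L = 11 in; A_we = 0.2209 × 11 = 2.43 in².
F_nw = 0.6 F_EXX = 0.6 × 80 = 48 ksi.
φR_n = 0.75 × 48 × 2.43 = 87.49 kip.

φR_n ≈ 87.5 kip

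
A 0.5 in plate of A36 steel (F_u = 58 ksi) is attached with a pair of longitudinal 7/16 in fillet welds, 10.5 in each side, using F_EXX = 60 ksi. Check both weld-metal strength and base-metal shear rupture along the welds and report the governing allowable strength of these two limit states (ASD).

R_n/Ω ≈ 117 kips (weld metal governs)

t_e = 0.707 × 0.4375 = 0.3093 in; L = 21 in.
Weld metal: R_n/Ω = (1/2.0) × 0.6 × 60 × 0.3093 × 21 = 116.9 kips.
Base metal (shear rupture): R_n/Ω = (1/2.0) × 0.6 × 58 × 0.5 × 21 = 182.7 kips.
Governing: weld metal.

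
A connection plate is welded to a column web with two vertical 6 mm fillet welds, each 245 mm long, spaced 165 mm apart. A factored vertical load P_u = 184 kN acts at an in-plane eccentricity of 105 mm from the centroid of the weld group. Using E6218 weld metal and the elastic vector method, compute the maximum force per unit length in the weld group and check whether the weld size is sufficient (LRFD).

E62XX → F_EXX = 620 MPa.
Total weld length L_w = 490 mm. Treat welds as unit-width lines.
Polar moment about centroid: J = 2[d³/12 + d(b/2)²] = 2[245³/12 + 245×82.5²] = 5786000 mm³.
Direct shear f_v = P/L_w = 184×10³ / 490 = 375.5 N/mm (vertical).
Torsion M = P·e = 184×10³ × 105 = 19320000 N·mm.
Critical point at (x, y) = (82.5, 122.5) from centroid. f_tx = M·y/J = 409 N/mm; f_ty = M·x/J = 275.5 N/mm.
Resultant f_max = √[f_tx² + (f_v + f_ty)²] = √[409² + (375.5 + 275.5)²] = 768.8 N/mm.
Capacity per unit length: φr_n = 0.75 × 0.6 × 620 × (0.707 × 6) = 1184 N/mm.
768.8 ≤ 1184 → adequate.

f_max ≈ 769 N/mm; adequate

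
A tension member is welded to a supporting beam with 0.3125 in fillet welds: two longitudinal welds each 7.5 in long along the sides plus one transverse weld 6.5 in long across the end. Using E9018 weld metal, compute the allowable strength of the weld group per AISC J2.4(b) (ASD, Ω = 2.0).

E90XX → F_EXX = 90 ksi.
t_e = 0.707 × 0.3125 = 0.2209 in.
R_nwl = 0.6 × 90 × 0.2209 × 15 = 179 kips (longitudinal, 2 welds).
R_nwt = 0.6 × 90 × 0.2209 × 6.5 = 77.55 kips (transverse, base value).
(i) R_nwl + R_nwt = 256.5 kips; (ii) 0.85 R_nwl + 1.5 R_nwt = 268.4 kips.
R_n = max = 268.4 kips [governs: (ii)]; R_n/Ω = 134.2 kips.

R_n/Ω ≈ 134 kips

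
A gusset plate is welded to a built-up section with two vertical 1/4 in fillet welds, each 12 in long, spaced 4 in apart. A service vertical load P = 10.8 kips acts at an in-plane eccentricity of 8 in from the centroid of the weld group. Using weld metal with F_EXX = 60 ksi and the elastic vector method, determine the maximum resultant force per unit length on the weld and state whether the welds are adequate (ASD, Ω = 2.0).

Total weld length L_w = 24 in. Treat welds as unit-width lines.
Polar moment about centroid: J = 2[d³/12 + d(b/2)²] = 2[12³/12 + 12×2²] = 384 in³.
Direct shear f_v = P/L_w = 10.8 / 24 = 0.45 kip/in (vertical).
Torsion M = P·e = 10.8 × 8 = 86.4 kip·in.
Critical point at (x, y) = (2, 6) from centroid. f_tx = M·y/J = 1.35 kip/in; f_ty = M·x/J = 0.45 kip/in.
Resultant f_max = √[f_tx² + (f_v + f_ty)²] = √[1.35² + (0.45 + 0.45)²] = 1.622 kip/in.
Capacity per unit length: r_n/Ω = (1/2.0) × 0.6 × 60 × (0.707 × 0.25) = 3.181 kip/in.
1.622 ≤ 3.181 → adequate.

f_max ≈ 1.62 kip/in; adequate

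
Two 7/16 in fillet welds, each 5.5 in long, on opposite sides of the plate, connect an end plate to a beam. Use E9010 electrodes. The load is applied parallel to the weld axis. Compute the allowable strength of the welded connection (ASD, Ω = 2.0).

E90XX → F_EXX = 90 ksi.
Effective throat t_e = 0.707 × 0.4375 = 0.3093 in.
Total length L = 11 in; A_we = 0.3093 × 11 = 3.402 in².
F_nw = 0.6 F_EXX = 0.6 × 90 = 54 ksi.
R_n = 54 × 3.402 = 183.7 kip; R_n/Ω = 183.7/2.0 = 91.87 kip.

R_n/Ω ≈ 91.9 kip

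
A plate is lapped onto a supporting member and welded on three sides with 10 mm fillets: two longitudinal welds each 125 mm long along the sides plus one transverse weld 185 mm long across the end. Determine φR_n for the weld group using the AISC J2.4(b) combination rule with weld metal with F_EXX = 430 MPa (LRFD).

t_e = 0.707 × 10 = 7.07 mm.
R_nwl = 0.6 × 430 × 7.07 × 250 × 10⁻³ = 456 kN (longitudinal, 2 welds).
R_nwt = 0.6 × 430 × 7.07 × 185 × 10⁻³ = 337.5 kN (transverse, base value).
(i) R_nwl + R_nwt = 793.5 kN; (ii) 0.85 R_nwl + 1.5 R_nwt = 893.8 kN.
R_n = max = 893.8 kN [governs: (ii)]; φR_n = 670.3 kN.

φR_n ≈ 670 kN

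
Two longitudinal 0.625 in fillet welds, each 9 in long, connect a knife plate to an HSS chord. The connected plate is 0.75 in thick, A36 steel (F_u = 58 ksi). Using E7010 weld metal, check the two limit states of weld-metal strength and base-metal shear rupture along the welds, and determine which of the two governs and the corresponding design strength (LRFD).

φR_n ≈ 251 kip (weld metal governs)

E70XX → F_EXX = 70 ksi.
t_e = 0.707 × 0.625 = 0.4419 in; L = 18 in.
Weld metal: φR_n = 0.75 × 0.6 × 70 × 0.4419 × 18 = 250.5 kip.
Base metal (shear rupture): φR_n = 0.75 × 0.6 × 58 × 0.75 × 18 = 352.3 kip.
Governing: weld metal.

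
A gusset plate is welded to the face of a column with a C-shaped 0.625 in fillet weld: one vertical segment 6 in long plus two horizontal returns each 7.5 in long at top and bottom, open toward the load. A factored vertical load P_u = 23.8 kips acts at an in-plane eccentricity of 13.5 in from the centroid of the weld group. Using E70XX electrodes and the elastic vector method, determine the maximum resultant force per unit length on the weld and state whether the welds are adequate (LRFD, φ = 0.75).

E70XX → F_EXX = 70 ksi.
Total weld length L_w = 21 in. Treat welds as unit-width lines.
Centroid: x̄ = 2×7.5×3.75 / 21 = 2.679 in from the vertical weld.
Polar moment about centroid: J = I_x + I_y = [6³/12 + 2×7.5×3²] + [6×2.679² + 2(7.5³/12 + 7.5×1.071²)] = 283.6 in³.
Direct shear f_v = P/L_w = 23.8 / 21 = 1.133 kip/in (vertical).
Torsion M = P·e = 23.8 × 13.5 = 321.3 kip·in.
Critical point at (x, y) = (4.821, 3) from centroid. f_tx = M·y/J = 3.399 kip/in; f_ty = M·x/J = 5.463 kip/in.
Resultant f_max = √[f_tx² + (f_v + f_ty)²] = √[3.399² + (1.133 + 5.463)²] = 7.42 kip/in.
Capacity per unit length: φr_n = 0.75 × 0.6 × 70 × (0.707 × 0.625) = 13.92 kip/in.
7.42 ≤ 13.92 → adequate.

f_max ≈ 7.42 kip/in; adequate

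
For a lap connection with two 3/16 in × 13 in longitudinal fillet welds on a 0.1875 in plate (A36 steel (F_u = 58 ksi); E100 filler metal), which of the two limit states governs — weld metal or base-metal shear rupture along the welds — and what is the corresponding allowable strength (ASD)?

R_n/Ω ≈ 84.8 kips (base-metal shear rupture governs)

E100XX → F_EXX = 100 ksi.
t_e = 0.707 × 0.1875 = 0.1326 in; L = 26 in.
Weld metal: R_n/Ω = (1/2.0) × 0.6 × 100 × 0.1326 × 26 = 103.4 kips.
Base metal (shear rupture): R_n/Ω = (1/2.0) × 0.6 × 58 × 0.1875 × 26 = 84.82 kips.
Governing: base-metal shear rupture.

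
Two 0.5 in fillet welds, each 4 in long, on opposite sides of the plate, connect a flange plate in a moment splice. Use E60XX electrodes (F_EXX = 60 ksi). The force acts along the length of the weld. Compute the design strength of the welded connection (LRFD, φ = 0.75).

Effective throat t_e = 0.707 × 0.5 = 0.3535 in.
Total length L = 8 in; A_we = 0.3535 × 8 = 2.828 in².
F_nw = 0.6 F_EXX = 0.6 × 60 = 36 ksi.
φR_n = 0.75 × 36 × 2.828 = 76.36 kip.

φR_n ≈ 76.4 kip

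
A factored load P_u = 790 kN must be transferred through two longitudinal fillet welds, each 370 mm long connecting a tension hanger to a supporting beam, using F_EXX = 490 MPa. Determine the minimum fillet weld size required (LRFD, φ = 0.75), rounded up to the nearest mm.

Total weld length L = 740 mm.
Required throat t_e = P_u / (φ × 0.6 F_EXX × L) = 790 / (0.75 × 0.6 × 490 × 740 × 10⁻³) = 4.842 mm.
Required leg w = t_e / 0.707 = 6.848 mm → use 7 mm.

w = 7 mm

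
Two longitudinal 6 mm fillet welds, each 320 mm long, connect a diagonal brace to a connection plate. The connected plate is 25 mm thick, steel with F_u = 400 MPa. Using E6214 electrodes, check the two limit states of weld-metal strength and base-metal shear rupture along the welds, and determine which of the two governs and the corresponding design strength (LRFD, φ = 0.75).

φR_n ≈ 757 kN (weld metal governs)

E62XX → F_EXX = 620 MPa.
t_e = 0.707 × 6 = 4.242 mm; L = 640 mm.
Weld metal: φR_n = 0.75 × 0.6 × 620 × 4.242 × 640 × 10⁻³ = 757.5 kN.
Base metal (shear rupture): φR_n = 0.75 × 0.6 × 400 × 25 × 640 × 10⁻³ = 2880 kN.
Governing: weld metal.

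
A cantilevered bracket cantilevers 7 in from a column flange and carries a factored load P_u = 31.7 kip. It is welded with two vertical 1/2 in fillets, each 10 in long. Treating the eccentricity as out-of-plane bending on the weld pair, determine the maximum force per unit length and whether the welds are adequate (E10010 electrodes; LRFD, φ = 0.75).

E100XX → F_EXX = 100 ksi.
L_w = 2 × 10 = 20 in; section modulus (unit throat) S = 2 × L²/6 = 33.33 in².
Direct shear f_v = P/L_w = 31.7/20 = 1.585 kip/in.
Moment M = P × e = 31.7 × 7 = 221.9 kip·in; bending f_b = M/S = 6.657 kip/in.
f_max = √(f_v² + f_b²) = √(1.585² + 6.657²) = 6.843 kip/in.
φr_n = 0.75 × 0.6 × 100 × (0.707 × 0.5) = 15.91 kip/in → adequate.

f_max ≈ 6.84 kip/in; adequate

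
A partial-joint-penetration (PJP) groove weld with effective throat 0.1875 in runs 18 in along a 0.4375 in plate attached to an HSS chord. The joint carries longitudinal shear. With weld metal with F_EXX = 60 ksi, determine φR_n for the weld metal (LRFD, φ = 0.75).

φR_n ≈ 91.1 kip

Effective throat (given) t_e = 0.1875 in.
A_we = 0.1875 × 18 = 3.375 in².
F_nw = 0.6 F_EXX = 36 ksi.
φR_n = 0.75 × 36 × 3.375 = 91.12 kip.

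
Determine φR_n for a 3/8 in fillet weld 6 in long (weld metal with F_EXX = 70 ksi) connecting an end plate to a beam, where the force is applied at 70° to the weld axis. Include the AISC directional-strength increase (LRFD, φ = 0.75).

t_e = 0.707 × 0.375 = 0.2651 in; A_we = 0.2651 × 6 = 1.591 in².
Directional factor: 1.0 + 0.5 sin^1.5(70°) = 1.455.
F_nw = 0.6 × 70 × 1.455 = 61.13 ksi.
φR_n = 0.75 × 61.13 × 1.591 = 72.93 kips.

φR_n ≈ 72.9 kips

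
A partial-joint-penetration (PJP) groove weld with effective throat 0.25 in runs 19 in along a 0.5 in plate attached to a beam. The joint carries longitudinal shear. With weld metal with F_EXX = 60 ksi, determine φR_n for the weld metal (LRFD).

φR_n ≈ 128 kips

Effective throat (given) t_e = 0.25 in.
A_we = 0.25 × 19 = 4.75 in².
F_nw = 0.6 F_EXX = 36 ksi.
φR_n = 0.75 × 36 × 4.75 = 128.2 kips.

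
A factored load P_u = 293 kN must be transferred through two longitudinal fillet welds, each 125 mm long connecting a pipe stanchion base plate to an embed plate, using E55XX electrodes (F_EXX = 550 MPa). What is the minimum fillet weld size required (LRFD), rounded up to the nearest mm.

Total weld length L = 250 mm.
Required throat t_e = P_u / (φ × 0.6 F_EXX × L) = 293 / (0.75 × 0.6 × 550 × 250 × 10⁻³) = 4.735 mm.
Required leg w = t_e / 0.707 = 6.698 mm → use 7 mm.

w = 7 mm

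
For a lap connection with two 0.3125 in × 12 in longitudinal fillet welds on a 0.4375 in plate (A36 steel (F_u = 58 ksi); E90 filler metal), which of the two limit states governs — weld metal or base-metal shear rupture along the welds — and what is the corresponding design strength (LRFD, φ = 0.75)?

E90XX → F_EXX = 90 ksi.
t_e = 0.707 × 0.3125 = 0.2209 in; L = 24 in.
Weld metal: φR_n = 0.75 × 0.6 × 90 × 0.2209 × 24 = 214.8 kips.
Base metal (shear rupture): φR_n = 0.75 × 0.6 × 58 × 0.4375 × 24 = 274 kips.
Governing: weld metal.

φR_n ≈ 215 kips (weld metal governs)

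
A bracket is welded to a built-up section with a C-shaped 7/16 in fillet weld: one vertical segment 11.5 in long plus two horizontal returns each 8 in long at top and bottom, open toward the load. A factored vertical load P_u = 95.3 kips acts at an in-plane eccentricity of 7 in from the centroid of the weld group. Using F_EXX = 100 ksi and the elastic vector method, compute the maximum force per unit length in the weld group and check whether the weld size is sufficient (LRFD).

Total weld length L_w = 27.5 in. Treat welds as unit-width lines.
Centroid: x̄ = 2×8×4 / 27.5 = 2.327 in from the vertical weld.
Polar moment about centroid: J = I_x + I_y = [11.5³/12 + 2×8×5.75²] + [11.5×2.327² + 2(8³/12 + 8×1.673²)] = 848.1 in³.
Direct shear f_v = P/L_w = 95.3 / 27.5 = 3.465 kip/in (vertical).
Torsion M = P·e = 95.3 × 7 = 667.1 kip·in.
Critical point at (x, y) = (5.673, 5.75) from centroid. f_tx = M·y/J = 4.523 kip/in; f_ty = M·x/J = 4.462 kip/in.
Resultant f_max = √[f_tx² + (f_v + f_ty)²] = √[4.523² + (3.465 + 4.462)²] = 9.127 kip/in.
Capacity per unit length: φr_n = 0.75 × 0.6 × 100 × (0.707 × 0.4375) = 13.92 kip/in.
9.127 ≤ 13.92 → adequate.

f_max ≈ 9.13 kip/in; adequate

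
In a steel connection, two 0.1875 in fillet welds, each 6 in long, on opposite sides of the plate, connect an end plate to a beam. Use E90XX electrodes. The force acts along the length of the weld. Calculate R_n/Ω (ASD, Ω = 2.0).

R_n/Ω ≈ 43 kips

E90XX → F_EXX = 90 ksi.
Effective throat t_e = 0.707 × 0.1875 = 0.1326 in.
Total length L = 12 in; A_we = 0.1326 × 12 = 1.591 in².
F_nw = 0.6 F_EXX = 0.6 × 90 = 54 ksi.
R_n = 54 × 1.591 = 85.9 kips; R_n/Ω = 85.9/2.0 = 42.95 kips.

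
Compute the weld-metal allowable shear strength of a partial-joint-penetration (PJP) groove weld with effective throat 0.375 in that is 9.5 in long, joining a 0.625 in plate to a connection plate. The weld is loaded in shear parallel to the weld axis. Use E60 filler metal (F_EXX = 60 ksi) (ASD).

R_n/Ω ≈ 64.1 kips

Effective throat (given) t_e = 0.375 in.
A_we = 0.375 × 9.5 = 3.562 in².
F_nw = 0.6 F_EXX = 36 ksi.
R_n/Ω = (36 × 3.562) / 2.0 = 64.12 kips.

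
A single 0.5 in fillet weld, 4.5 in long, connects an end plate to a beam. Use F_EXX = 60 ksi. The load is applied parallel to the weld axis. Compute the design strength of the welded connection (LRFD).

Effective throat t_e = 0.707 × 0.5 = 0.3535 in.
Total length L = 4.5 in; A_we = 0.3535 × 4.5 = 1.591 in².
F_nw = 0.6 F_EXX = 0.6 × 60 = 36 ksi.
φR_n = 0.75 × 36 × 1.591 = 42.95 kip.

φR_n ≈ 43 kip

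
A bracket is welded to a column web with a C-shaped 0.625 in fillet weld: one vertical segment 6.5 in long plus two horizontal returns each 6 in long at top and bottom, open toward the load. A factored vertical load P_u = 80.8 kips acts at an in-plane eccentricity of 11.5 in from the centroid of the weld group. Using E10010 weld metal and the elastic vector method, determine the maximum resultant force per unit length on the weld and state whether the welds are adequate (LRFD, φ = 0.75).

f_max ≈ 25.2 kip/in; NOT adequate

E100XX → F_EXX = 100 ksi.
Total weld length L_w = 18.5 in. Treat welds as unit-width lines.
Centroid: x̄ = 2×6×3 / 18.5 = 1.946 in from the vertical weld.
Polar moment about centroid: J = I_x + I_y = [6.5³/12 + 2×6×3.25²] + [6.5×1.946² + 2(6³/12 + 6×1.054²)] = 223.6 in³.
Direct shear f_v = P/L_w = 80.8 / 18.5 = 4.368 kip/in (vertical).
Torsion M = P·e = 80.8 × 11.5 = 929.2 kip·in.
Critical point at (x, y) = (4.054, 3.25) from centroid. f_tx = M·y/J = 13.51 kip/in; f_ty = M·x/J = 16.85 kip/in.
Resultant f_max = √[f_tx² + (f_v + f_ty)²] = √[13.51² + (4.368 + 16.85)²] = 25.15 kip/in.
Capacity per unit length: φr_n = 0.75 × 0.6 × 100 × (0.707 × 0.625) = 19.88 kip/in.
25.15 > 19.88 → NOT adequate.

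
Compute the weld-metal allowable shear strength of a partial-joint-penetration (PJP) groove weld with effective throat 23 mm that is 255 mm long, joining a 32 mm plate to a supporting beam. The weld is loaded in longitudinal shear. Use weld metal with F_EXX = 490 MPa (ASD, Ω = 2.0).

R_n/Ω ≈ 862 kN

Effective throat (given) t_e = 23 mm.
A_we = 23 × 255 = 5865 mm².
F_nw = 0.6 F_EXX = 294 MPa.
R_n/Ω = (294 × 5865) / 2.0 × 10⁻³ = 862.2 kN.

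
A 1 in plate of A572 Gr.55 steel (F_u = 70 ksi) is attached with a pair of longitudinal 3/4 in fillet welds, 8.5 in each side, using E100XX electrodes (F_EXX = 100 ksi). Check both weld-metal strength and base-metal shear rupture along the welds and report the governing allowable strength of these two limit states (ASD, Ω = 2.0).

t_e = 0.707 × 0.75 = 0.5302 in; L = 17 in.
Weld metal: R_n/Ω = (1/2.0) × 0.6 × 100 × 0.5302 × 17 = 270.4 kip.
Base metal (shear rupture): R_n/Ω = (1/2.0) × 0.6 × 70 × 1 × 17 = 357 kip.
Governing: weld metal.

R_n/Ω ≈ 270 kip (weld metal governs)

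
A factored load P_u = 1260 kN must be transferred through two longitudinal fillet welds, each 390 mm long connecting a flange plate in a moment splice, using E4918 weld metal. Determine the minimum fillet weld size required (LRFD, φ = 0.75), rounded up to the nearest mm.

w = 11 mm

E49XX → F_EXX = 490 MPa.
Total weld length L = 780 mm.
Required throat t_e = P_u / (φ × 0.6 F_EXX × L) = 1260 / (0.75 × 0.6 × 490 × 780 × 10⁻³) = 7.326 mm.
Required leg w = t_e / 0.707 = 10.36 mm → use 11 mm.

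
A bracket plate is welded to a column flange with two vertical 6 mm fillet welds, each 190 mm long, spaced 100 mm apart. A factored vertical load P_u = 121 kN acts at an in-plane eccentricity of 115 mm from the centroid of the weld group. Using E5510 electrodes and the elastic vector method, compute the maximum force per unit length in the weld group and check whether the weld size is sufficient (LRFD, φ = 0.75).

E55XX → F_EXX = 550 MPa.
Total weld length L_w = 380 mm. Treat welds as unit-width lines.
Polar moment about centroid: J = 2[d³/12 + d(b/2)²] = 2[190³/12 + 190×50²] = 2093000 mm³.
Direct shear f_v = P/L_w = 121×10³ / 380 = 318.4 N/mm (vertical).
Torsion M = P·e = 121×10³ × 115 = 13915000 N·mm.
Critical point at (x, y) = (50, 95) from centroid. f_tx = M·y/J = 631.5 N/mm; f_ty = M·x/J = 332.4 N/mm.
Resultant f_max = √[f_tx² + (f_v + f_ty)²] = √[631.5² + (318.4 + 332.4)²] = 906.9 N/mm.
Capacity per unit length: φr_n = 0.75 × 0.6 × 550 × (0.707 × 6) = 1050 N/mm.
906.9 ≤ 1050 → adequate.

f_max ≈ 907 N/mm; adequate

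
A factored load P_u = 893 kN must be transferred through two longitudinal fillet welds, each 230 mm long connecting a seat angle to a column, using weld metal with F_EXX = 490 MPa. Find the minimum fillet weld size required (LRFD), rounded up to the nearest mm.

Total weld length L = 460 mm.
Required throat t_e = P_u / (φ × 0.6 F_EXX × L) = 893 / (0.75 × 0.6 × 490 × 460 × 10⁻³) = 8.804 mm.
Required leg w = t_e / 0.707 = 12.45 mm → use 13 mm.

w = 13 mm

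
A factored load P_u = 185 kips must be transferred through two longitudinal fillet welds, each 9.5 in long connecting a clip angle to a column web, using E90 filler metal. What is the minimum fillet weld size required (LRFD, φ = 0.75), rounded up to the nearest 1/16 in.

E90XX → F_EXX = 90 ksi.
Total weld length L = 19 in.
Required throat t_e = P_u / (φ × 0.6 F_EXX × L) = 185 / (0.75 × 0.6 × 90 × 19) = 0.2404 in.
Required leg w = t_e / 0.707 = 0.3401 in → use 3/8 in.

w = 3/8 in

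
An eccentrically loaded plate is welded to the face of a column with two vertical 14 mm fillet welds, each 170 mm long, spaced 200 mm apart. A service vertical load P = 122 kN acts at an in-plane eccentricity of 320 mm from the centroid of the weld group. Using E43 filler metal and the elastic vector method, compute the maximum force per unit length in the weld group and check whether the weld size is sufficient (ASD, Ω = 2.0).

f_max ≈ 1510 N/mm; NOT adequate

E43XX → F_EXX = 430 MPa.
Total weld length L_w = 340 mm. Treat welds as unit-width lines.
Polar moment about centroid: J = 2[d³/12 + d(b/2)²] = 2[170³/12 + 170×100²] = 4219000 mm³.
Direct shear f_v = P/L_w = 122×10³ / 340 = 358.8 N/mm (vertical).
Torsion M = P·e = 122×10³ × 320 = 39040000 N·mm.
Critical point at (x, y) = (100, 85) from centroid. f_tx = M·y/J = 786.6 N/mm; f_ty = M·x/J = 925.4 N/mm.
Resultant f_max = √[f_tx² + (f_v + f_ty)²] = √[786.6² + (358.8 + 925.4)²] = 1506 N/mm.
Capacity per unit length: r_n/Ω = (1/2.0) × 0.6 × 430 × (0.707 × 14) = 1277 N/mm.
1506 > 1277 → NOT adequate.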